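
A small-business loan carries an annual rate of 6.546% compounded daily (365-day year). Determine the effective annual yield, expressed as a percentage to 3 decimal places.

6.764%

EAR = (1 + 0.06546/365)^365 − 1.
= (1 + 0.000179)^365 − 1 = 1.067644 − 1 = 6.764%.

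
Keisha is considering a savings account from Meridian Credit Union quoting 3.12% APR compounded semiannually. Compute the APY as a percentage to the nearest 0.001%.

3.144%

EAR = (1 + 0.0312/2)^2 − 1.
= 1.031443 − 1 = 3.144%.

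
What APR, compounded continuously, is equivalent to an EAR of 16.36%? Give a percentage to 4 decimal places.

Continuous: nominal r satisfies e^r − 1 = 0.1636.
r = ln(1 + 0.1636) = ln(1.1636) = 0.151519 = 15.1519%.

15.1519%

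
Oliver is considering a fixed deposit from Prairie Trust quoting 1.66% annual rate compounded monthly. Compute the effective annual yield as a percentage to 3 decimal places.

1.673%

EAR = (1 + 0.0166/12)^12 − 1.
= (1 + 0.001383)^12 − 1 = 1.016727 − 1 = 1.673%.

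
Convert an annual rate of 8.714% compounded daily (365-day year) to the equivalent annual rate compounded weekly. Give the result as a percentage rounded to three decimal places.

8.720%

EAR = (1 + 0.08714/365)^365 − 1 = 0.091038.
Solve (1 + r/52)^52 = 1.091038: r/52 = 1.091038^(1/52) − 1 = 0.001677, so r = 0.087203 = 8.720%.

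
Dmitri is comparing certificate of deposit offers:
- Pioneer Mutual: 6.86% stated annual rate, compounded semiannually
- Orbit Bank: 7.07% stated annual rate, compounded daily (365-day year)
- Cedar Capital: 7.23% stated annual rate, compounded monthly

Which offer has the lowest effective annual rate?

Pioneer Mutual

Pioneer Mutual: (1 + 0.0686/2)^2 − 1 = 6.978%
Orbit Bank: (1 + 0.0707/365)^365 − 1 = 7.325%
Cedar Capital: (1 + 0.0723/12)^12 − 1 = 7.474%
The lowest effective annual rate is Pioneer Mutual at 6.978%.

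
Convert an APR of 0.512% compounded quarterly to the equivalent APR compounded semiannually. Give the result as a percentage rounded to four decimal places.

0.5123%

EAR = (1 + 0.00512/4)^4 − 1 = 0.005130.
Solve (1 + r/2)^2 = 1.005130: r/2 = 1.005130^(1/2) − 1 = 0.002562, so r = 0.005123 = 0.5123%.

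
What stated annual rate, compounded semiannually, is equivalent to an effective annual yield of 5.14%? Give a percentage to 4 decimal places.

(1 + r/2)^2 − 1 = 0.0514, so 1 + r/2 = 1.0514^(1/2).
r/2 = 0.025378, so r = 0.050756 = 5.0756%.

5.0756%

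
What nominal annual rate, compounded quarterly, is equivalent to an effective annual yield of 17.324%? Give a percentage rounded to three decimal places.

(1 + r/4)^4 − 1 = 0.17324, so 1 + r/4 = 1.17324^(1/4).
r/4 = 0.040751, so r = 0.163003 = 16.300%.

16.300%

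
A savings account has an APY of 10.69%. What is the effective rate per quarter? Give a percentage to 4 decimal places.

2.5716%

The per-quarter rate i satisfies (1 + i)^4 = 1 + 0.1069.
i = 1.1069^(1/4) − 1 = 0.0257159 = 2.5716%.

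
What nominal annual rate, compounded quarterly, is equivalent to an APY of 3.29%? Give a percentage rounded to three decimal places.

3.250%

(1 + r/4)^4 − 1 = 0.0329, so 1 + r/4 = 1.0329^(1/4).
r/4 = 0.008125, so r = 0.032502 = 3.250%.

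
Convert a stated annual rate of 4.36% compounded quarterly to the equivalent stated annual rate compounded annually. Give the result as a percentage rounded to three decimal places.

4.432%

EAR = (1 + 0.0436/4)^4 − 1 = 0.044318.
Compounded annually, the equivalent nominal rate is the EAR itself: 4.432%.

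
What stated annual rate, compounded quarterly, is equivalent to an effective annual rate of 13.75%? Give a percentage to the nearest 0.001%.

13.093%

(1 + r/4)^4 − 1 = 0.1375, so 1 + r/4 = 1.1375^(1/4).
r/4 = 0.032733, so r = 0.130930 = 13.093%.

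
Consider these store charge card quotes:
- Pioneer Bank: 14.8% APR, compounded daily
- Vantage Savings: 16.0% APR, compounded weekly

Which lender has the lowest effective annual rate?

Pioneer Bank

Pioneer Bank: (1 + 0.148/365)^365 − 1 = 15.948%
Vantage Savings: (1 + 0.160/52)^52 − 1 = 17.322%
The lowest effective annual rate is Pioneer Bank at 15.948%.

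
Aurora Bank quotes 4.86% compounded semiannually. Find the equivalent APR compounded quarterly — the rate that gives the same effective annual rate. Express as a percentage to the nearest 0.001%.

4.831%

EAR = (1 + 0.0486/2)^2 − 1 = 0.049190.
Solve (1 + r/4)^4 = 1.049190: r/4 = 1.049190^(1/4) − 1 = 0.012077, so r = 0.048308 = 4.831%.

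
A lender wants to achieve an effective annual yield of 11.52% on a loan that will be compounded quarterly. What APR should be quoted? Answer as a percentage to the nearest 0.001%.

(1 + r/4)^4 − 1 = 0.1152, so 1 + r/4 = 1.1152^(1/4).
r/4 = 0.027633, so r = 0.110533 = 11.053%.

11.053%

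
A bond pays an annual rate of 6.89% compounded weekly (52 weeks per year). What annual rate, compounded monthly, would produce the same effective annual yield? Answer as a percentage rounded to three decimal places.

6.905%

EAR = (1 + 0.0689/52)^52 − 1 = 0.071280.
Solve (1 + r/12)^12 = 1.071280: r/12 = 1.071280^(1/12) − 1 = 0.005754, so r = 0.069052 = 6.905%.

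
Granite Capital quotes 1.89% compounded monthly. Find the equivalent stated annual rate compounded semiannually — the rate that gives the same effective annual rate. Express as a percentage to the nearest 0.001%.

EAR = (1 + 0.0189/12)^12 − 1 = 0.019065.
Solve (1 + r/2)^2 = 1.019065: r/2 = 1.019065^(1/2) − 1 = 0.009487, so r = 0.018975 = 1.897%.

1.897%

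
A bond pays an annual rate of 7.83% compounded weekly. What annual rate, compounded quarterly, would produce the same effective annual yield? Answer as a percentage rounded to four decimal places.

7.9011%

EAR = (1 + 0.0783/52)^52 − 1 = 0.081383.
Solve (1 + r/4)^4 = 1.081383: r/4 = 1.081383^(1/4) − 1 = 0.019753, so r = 0.079011 = 7.9011%.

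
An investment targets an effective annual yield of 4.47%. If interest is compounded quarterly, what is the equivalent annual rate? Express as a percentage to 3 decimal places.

4.397%

(1 + r/4)^4 − 1 = 0.0447, so 1 + r/4 = 1.0447^(1/4).
r/4 = 0.010992, so r = 0.043970 = 4.397%.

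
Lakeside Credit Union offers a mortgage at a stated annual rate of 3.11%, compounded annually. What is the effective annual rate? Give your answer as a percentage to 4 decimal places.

Annual compounding means the effective rate equals the nominal rate: 3.1100%.

3.1100%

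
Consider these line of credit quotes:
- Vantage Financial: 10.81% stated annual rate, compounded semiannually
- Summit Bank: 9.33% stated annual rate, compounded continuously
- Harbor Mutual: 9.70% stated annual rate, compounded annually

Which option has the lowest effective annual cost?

Vantage Financial: (1 + 0.1081/2)^2 − 1 = 11.102%
Summit Bank: e^0.0933 − 1 = 9.779%
Harbor Mutual: compounded annually, EAR = 9.700%
The lowest effective annual rate is Harbor Mutual at 9.700%.

Harbor Mutual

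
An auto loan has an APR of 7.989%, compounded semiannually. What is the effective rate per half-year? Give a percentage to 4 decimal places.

With a nominal annual rate compounded semiannually, the periodic rate is the nominal rate divided by 2.
i = 0.07989 / 2 = 0.0399450 = 3.9945%.

3.9945%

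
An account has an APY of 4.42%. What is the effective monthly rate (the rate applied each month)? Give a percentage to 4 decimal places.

The per-month rate i satisfies (1 + i)^12 = 1 + 0.0442.
i = 1.0442^(1/12) − 1 = 0.0036108 = 0.3611%.

0.3611%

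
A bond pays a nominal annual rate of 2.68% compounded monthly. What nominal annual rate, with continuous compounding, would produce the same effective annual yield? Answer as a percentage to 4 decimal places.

2.6770%

EAR = (1 + 0.0268/12)^12 − 1 = 0.027132.
Equivalent continuous rate: r = ln(1 + 0.027132) = 0.026770 = 2.6770%.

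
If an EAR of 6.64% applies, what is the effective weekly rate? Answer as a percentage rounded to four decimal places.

The per-week rate i satisfies (1 + i)^52 = 1 + 0.0664.
i = 1.0664^(1/52) − 1 = 0.0012371 = 0.1237%.

0.1237%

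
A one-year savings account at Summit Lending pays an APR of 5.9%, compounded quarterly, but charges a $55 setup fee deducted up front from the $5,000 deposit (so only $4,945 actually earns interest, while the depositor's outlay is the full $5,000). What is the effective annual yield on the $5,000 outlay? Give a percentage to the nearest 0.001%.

4.865%

Value after one year: 4,945 × (1 + 0.059/4)^4 = 4,945 × 1.060318 = $5,243.27.
Effective yield on the $5,000 outlay: 5,243.27 / 5,000 − 1 = 0.048655 = 4.865%.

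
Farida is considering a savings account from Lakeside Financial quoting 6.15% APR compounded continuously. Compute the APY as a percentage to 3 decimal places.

With continuous compounding, EAR = e^0.0615 − 1.
e^0.0615 = 1.063430, so EAR = 0.063430 = 6.343%.

6.343%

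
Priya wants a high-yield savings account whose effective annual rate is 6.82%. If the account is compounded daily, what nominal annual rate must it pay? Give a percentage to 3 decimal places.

6.598%

(1 + r/365)^365 − 1 = 0.0682, so 1 + r/365 = 1.0682^(1/365).
r/365 = 0.000181, so r = 0.065981 = 6.598%.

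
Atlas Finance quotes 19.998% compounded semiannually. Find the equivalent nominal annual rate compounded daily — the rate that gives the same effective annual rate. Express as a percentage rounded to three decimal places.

EAR = (1 + 0.19998/2)^2 − 1 = 0.209978.
Solve (1 + r/365)^365 = 1.209978: r/365 = 1.209978^(1/365) − 1 = 0.000522, so r = 0.190652 = 19.065%.

19.065%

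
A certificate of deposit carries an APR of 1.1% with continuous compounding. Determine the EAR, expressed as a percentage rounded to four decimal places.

With continuous compounding, EAR = e^0.011 − 1.
e^0.011 = 1.011061, so EAR = 0.011061 = 1.1061%.

1.1061%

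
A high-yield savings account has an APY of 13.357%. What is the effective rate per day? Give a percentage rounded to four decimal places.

The per-day rate i satisfies (1 + i)^365 = 1 + 0.13357.
i = 1.13357^(1/365) − 1 = 0.0003435 = 0.0344%.

0.0344%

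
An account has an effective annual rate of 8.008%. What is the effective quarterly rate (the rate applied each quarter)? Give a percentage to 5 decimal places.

The per-quarter rate i satisfies (1 + i)^4 = 1 + 0.08008.
i = 1.08008^(1/4) − 1 = 0.0194454 = 1.94454%.

1.94454%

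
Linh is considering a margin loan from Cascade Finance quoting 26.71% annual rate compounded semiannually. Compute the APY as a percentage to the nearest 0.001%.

28.494%

EAR = (1 + 0.2671/2)^2 − 1.
= (1 + 0.133550)^2 − 1 = 1.284936 − 1 = 28.494%.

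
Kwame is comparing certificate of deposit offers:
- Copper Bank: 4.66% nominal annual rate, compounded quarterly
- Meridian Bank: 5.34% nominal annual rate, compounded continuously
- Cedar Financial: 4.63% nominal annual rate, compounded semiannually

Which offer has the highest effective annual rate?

Meridian Bank

Copper Bank: (1 + 0.0466/4)^4 − 1 = 4.742%
Meridian Bank: e^0.0534 − 1 = 5.485%
Cedar Financial: (1 + 0.0463/2)^2 − 1 = 4.684%
The highest effective annual rate is Meridian Bank at 5.485%.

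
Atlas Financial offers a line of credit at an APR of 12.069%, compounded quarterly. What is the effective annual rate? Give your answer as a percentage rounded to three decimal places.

12.626%

EAR = (1 + 0.12069/4)^4 − 1.
= (1 + 0.030173)^4 − 1 = 1.126263 − 1 = 12.626%.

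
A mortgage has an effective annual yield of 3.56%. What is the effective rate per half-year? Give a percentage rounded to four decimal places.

The per-half-year rate i satisfies (1 + i)^2 = 1 + 0.0356.
i = 1.0356^(1/2) − 1 = 0.0176443 = 1.7644%.

1.7644%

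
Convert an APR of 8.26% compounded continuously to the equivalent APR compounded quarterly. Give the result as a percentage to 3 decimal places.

EAR under continuous compounding: e^0.0826 − 1 = 0.086107.
Solve (1 + r/4)^4 = 1.086107: r/4 = 1.086107^(1/4) − 1 = 0.020865, so r = 0.083459 = 8.346%.

8.346%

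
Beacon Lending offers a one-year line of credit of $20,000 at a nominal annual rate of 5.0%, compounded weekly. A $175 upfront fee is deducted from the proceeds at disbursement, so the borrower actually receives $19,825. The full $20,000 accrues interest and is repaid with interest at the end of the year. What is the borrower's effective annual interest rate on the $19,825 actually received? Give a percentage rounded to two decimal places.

6.05%

Amount owed after one year: 20,000 × (1 + 0.050/52)^52 = 20,000 × 1.051246 = $21,024.92.
Effective rate on net proceeds: 21,024.92 / 19,825 − 1 = 0.060525 = 6.05%.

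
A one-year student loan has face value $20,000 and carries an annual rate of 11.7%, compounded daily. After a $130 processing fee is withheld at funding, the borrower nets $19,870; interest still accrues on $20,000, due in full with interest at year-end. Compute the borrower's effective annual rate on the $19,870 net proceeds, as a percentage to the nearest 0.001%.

Amount owed after one year: 20,000 × (1 + 0.117/365)^365 = 20,000 × 1.124098 = $22,481.97.
Effective rate on net proceeds: 22,481.97 / 19,870 − 1 = 0.131453 = 13.145%.

13.145%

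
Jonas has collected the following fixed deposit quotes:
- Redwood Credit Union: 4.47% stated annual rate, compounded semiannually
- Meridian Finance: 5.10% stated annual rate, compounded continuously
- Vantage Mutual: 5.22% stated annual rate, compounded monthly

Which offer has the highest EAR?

Redwood Credit Union: (1 + 0.0447/2)^2 − 1 = 4.520%
Meridian Finance: e^0.0510 − 1 = 5.232%
Vantage Mutual: (1 + 0.0522/12)^12 − 1 = 5.347%
The highest effective annual rate is Vantage Mutual at 5.347%.

Vantage Mutual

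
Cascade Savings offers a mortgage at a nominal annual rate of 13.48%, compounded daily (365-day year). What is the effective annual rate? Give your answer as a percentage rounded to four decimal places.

EAR = (1 + 0.1348/365)^365 − 1.
= 1.144279 − 1 = 14.4279%.

14.4279%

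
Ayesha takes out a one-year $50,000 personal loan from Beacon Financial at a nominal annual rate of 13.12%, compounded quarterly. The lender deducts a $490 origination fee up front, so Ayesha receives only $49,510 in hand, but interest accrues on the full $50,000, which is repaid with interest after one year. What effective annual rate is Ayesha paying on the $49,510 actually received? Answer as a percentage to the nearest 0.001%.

14.906%

Amount owed after one year: 50,000 × (1 + 0.1312/4)^4 = 50,000 × 1.137797 = $56,889.87.
Effective rate on net proceeds: 56,889.87 / 49,510 − 1 = 0.149058 = 14.906%.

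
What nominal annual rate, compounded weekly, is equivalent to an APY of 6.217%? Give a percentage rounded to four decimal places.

6.0349%

(1 + r/52)^52 − 1 = 0.06217, so 1 + r/52 = 1.06217^(1/52).
r/52 = 0.001161, so r = 0.060349 = 6.0349%.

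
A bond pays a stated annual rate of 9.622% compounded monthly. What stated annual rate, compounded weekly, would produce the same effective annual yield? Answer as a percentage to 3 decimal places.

EAR = (1 + 0.09622/12)^12 − 1 = 0.100579.
Solve (1 + r/52)^52 = 1.100579: r/52 = 1.100579^(1/52) − 1 = 0.001845, so r = 0.095925 = 9.592%.

9.592%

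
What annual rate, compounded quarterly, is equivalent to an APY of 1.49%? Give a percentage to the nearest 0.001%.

(1 + r/4)^4 − 1 = 0.0149, so 1 + r/4 = 1.0149^(1/4).
r/4 = 0.003704, so r = 0.014817 = 1.482%.

1.482%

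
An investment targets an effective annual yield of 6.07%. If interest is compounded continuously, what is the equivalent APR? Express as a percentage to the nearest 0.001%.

Continuous: nominal r satisfies e^r − 1 = 0.0607.
r = ln(1 + 0.0607) = ln(1.0607) = 0.058929 = 5.893%.

5.893%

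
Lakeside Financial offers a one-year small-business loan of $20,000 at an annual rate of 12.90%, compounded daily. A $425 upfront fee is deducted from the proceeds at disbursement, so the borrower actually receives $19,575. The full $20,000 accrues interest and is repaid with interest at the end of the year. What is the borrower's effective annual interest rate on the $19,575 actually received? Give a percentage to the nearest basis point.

Amount owed after one year: 20,000 × (1 + 0.1290/365)^365 = 20,000 × 1.137664 = $22,753.28.
Effective rate on net proceeds: 22,753.28 / 19,575 − 1 = 0.162364 = 16.24%.

16.24%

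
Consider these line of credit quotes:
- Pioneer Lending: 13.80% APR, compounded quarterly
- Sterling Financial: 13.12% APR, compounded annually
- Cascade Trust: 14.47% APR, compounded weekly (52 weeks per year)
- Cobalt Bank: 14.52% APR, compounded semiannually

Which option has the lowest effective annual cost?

Sterling Financial

Pioneer Lending: (1 + 0.1380/4)^4 − 1 = 14.531%
Sterling Financial: compounded annually, EAR = 13.120%
Cascade Trust: (1 + 0.1447/52)^52 − 1 = 15.546%
Cobalt Bank: (1 + 0.1452/2)^2 − 1 = 15.047%
The lowest effective annual rate is Sterling Financial at 13.120%.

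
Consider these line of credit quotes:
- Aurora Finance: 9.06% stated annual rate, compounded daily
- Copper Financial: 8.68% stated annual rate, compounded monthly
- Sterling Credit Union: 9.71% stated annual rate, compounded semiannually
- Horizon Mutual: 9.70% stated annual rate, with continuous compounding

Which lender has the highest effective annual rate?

Aurora Finance: (1 + 0.0906/365)^365 − 1 = 9.482%
Copper Financial: (1 + 0.0868/12)^12 − 1 = 9.034%
Sterling Credit Union: (1 + 0.0971/2)^2 − 1 = 9.946%
Horizon Mutual: e^0.0970 − 1 = 10.186%
The highest effective annual rate is Horizon Mutual at 10.186%.

Horizon Mutual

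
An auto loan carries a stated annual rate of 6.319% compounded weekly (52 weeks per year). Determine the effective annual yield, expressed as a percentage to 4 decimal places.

EAR = (1 + 0.06319/52)^52 − 1.
= 1.065188 − 1 = 6.5188%.

6.5188%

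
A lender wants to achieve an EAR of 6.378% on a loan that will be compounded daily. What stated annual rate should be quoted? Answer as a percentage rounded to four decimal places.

(1 + r/365)^365 − 1 = 0.06378, so 1 + r/365 = 1.06378^(1/365).
r/365 = 0.000169, so r = 0.061834 = 6.1834%.

6.1834%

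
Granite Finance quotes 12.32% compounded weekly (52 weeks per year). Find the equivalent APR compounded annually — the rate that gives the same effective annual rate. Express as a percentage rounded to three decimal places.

EAR = (1 + 0.1232/52)^52 − 1 = 0.130946.
Compounded annually, the equivalent nominal rate is the EAR itself: 13.095%.

13.095%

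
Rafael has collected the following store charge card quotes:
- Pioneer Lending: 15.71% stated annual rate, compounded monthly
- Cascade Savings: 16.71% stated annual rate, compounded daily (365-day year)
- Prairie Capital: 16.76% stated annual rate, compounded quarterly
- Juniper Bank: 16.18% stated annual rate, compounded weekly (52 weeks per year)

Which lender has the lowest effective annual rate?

Pioneer Lending: (1 + 0.1571/12)^12 − 1 = 16.892%
Cascade Savings: (1 + 0.1671/365)^365 − 1 = 18.183%
Prairie Capital: (1 + 0.1676/4)^4 − 1 = 17.843%
Juniper Bank: (1 + 0.1618/52)^52 − 1 = 17.533%
The lowest effective annual rate is Pioneer Lending at 16.892%.

Pioneer Lending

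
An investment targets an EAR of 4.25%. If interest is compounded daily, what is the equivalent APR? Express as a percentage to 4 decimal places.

(1 + r/365)^365 − 1 = 0.0425, so 1 + r/365 = 1.0425^(1/365).
r/365 = 0.000114, so r = 0.041624 = 4.1624%.

4.1624%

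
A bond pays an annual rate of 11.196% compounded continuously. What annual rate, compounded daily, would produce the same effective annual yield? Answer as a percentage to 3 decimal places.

EAR under continuous compounding: e^0.11196 − 1 = 0.118468.
Solve (1 + r/365)^365 = 1.118468: r/365 = 1.118468^(1/365) − 1 = 0.000307, so r = 0.111977 = 11.198%.

11.198%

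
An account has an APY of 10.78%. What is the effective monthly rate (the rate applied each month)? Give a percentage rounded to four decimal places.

The per-month rate i satisfies (1 + i)^12 = 1 + 0.1078.
i = 1.1078^(1/12) − 1 = 0.0085678 = 0.8568%.

0.8568%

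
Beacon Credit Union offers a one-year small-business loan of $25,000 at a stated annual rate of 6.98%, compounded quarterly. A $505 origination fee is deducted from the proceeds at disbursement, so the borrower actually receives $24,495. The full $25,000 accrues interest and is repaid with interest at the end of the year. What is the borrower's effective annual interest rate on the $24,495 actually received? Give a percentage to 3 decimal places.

Amount owed after one year: 25,000 × (1 + 0.0698/4)^4 = 25,000 × 1.071648 = $26,791.21.
Effective rate on net proceeds: 26,791.21 / 24,495 − 1 = 0.093742 = 9.374%.

9.374%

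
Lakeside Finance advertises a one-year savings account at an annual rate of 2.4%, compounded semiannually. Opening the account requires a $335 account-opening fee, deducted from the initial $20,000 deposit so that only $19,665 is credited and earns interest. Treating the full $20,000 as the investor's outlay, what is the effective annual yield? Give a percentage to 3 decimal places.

Value after one year: 19,665 × (1 + 0.024/2)^2 = 19,665 × 1.024144 = $20,139.79.
Effective yield on the $20,000 outlay: 20,139.79 / 20,000 − 1 = 0.006990 = 0.699%.

0.699%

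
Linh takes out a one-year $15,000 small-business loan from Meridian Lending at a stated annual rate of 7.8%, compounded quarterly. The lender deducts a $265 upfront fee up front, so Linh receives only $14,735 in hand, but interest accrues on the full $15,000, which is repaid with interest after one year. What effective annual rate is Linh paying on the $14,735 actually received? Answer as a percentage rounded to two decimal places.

9.97%

Amount owed after one year: 15,000 × (1 + 0.078/4)^4 = 15,000 × 1.080311 = $16,204.67.
Effective rate on net proceeds: 16,204.67 / 14,735 − 1 = 0.099740 = 9.97%.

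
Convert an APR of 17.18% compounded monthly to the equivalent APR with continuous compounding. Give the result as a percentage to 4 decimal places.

EAR = (1 + 0.1718/12)^12 − 1 = 0.185995.
Equivalent continuous rate: r = ln(1 + 0.185995) = 0.170582 = 17.0582%.

17.0582%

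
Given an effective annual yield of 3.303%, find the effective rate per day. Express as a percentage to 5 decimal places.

0.00890%

The per-day rate i satisfies (1 + i)^365 = 1 + 0.03303.
i = 1.03303^(1/365) − 1 = 0.0000890 = 0.00890%.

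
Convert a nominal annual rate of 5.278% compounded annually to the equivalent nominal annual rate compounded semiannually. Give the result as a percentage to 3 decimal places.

Compounded annually, EAR = nominal = 0.052780.
Solve (1 + r/2)^2 = 1.052780: r/2 = 1.052780^(1/2) − 1 = 0.026051, so r = 0.052101 = 5.210%.

5.210%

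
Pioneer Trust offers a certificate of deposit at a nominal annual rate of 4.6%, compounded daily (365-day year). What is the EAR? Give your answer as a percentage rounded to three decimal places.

EAR = (1 + 0.046/365)^365 − 1.
= 1.047071 − 1 = 4.707%.

4.707%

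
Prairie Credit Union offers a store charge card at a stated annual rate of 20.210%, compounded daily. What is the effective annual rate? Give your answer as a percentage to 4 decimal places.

EAR = (1 + 0.20210/365)^365 − 1.
= (1 + 0.000554)^365 − 1 = 1.223902 − 1 = 22.3902%.

22.3902%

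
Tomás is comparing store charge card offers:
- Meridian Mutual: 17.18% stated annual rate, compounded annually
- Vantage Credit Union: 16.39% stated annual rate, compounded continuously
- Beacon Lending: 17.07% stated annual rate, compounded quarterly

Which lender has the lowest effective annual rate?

Meridian Mutual: compounded annually, EAR = 17.180%
Vantage Credit Union: e^0.1639 − 1 = 17.810%
Beacon Lending: (1 + 0.1707/4)^4 − 1 = 18.194%
The lowest effective annual rate is Meridian Mutual at 17.180%.

Meridian Mutual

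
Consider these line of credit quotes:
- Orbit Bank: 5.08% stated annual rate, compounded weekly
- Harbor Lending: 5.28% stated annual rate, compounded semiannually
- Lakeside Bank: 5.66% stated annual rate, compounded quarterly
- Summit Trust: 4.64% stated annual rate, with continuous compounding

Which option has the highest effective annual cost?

Lakeside Bank

Orbit Bank: (1 + 0.0508/52)^52 − 1 = 5.209%
Harbor Lending: (1 + 0.0528/2)^2 − 1 = 5.350%
Lakeside Bank: (1 + 0.0566/4)^4 − 1 = 5.781%
Summit Trust: e^0.0464 − 1 = 4.749%
The highest effective annual rate is Lakeside Bank at 5.781%.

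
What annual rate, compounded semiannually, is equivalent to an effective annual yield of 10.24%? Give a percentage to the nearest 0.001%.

(1 + r/2)^2 − 1 = 0.1024, so 1 + r/2 = 1.1024^(1/2).
r/2 = 0.049952, so r = 0.099905 = 9.990%.

9.990%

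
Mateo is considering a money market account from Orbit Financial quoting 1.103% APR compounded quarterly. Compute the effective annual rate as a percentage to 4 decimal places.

1.1076%

EAR = (1 + 0.01103/4)^4 − 1.
= (1 + 0.002757)^4 − 1 = 1.011076 − 1 = 1.1076%.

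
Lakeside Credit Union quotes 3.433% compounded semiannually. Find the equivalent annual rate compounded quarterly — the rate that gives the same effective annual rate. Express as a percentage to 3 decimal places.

EAR = (1 + 0.03433/2)^2 − 1 = 0.034625.
Solve (1 + r/4)^4 = 1.034625: r/4 = 1.034625^(1/4) − 1 = 0.008546, so r = 0.034184 = 3.418%.

3.418%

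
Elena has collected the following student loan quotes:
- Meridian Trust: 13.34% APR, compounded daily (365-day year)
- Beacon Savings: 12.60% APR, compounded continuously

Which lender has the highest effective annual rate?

Meridian Trust: (1 + 0.1334/365)^365 − 1 = 14.268%
Beacon Savings: e^0.1260 − 1 = 13.428%
The highest effective annual rate is Meridian Trust at 14.268%.

Meridian Trust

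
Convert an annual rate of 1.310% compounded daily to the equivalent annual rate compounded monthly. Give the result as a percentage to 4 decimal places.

1.3107%

EAR = (1 + 0.01310/365)^365 − 1 = 0.013186.
Solve (1 + r/12)^12 = 1.013186: r/12 = 1.013186^(1/12) − 1 = 0.001092, so r = 0.013107 = 1.3107%.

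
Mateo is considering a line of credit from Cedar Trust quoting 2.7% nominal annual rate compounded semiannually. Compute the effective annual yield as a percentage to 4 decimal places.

EAR = (1 + 0.027/2)^2 − 1.
= (1 + 0.013500)^2 − 1 = 1.027182 − 1 = 2.7182%.

2.7182%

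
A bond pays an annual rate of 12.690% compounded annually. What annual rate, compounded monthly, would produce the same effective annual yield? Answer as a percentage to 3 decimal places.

12.007%

Compounded annually, EAR = nominal = 0.126900.
Solve (1 + r/12)^12 = 1.126900: r/12 = 1.126900^(1/12) − 1 = 0.010006, so r = 0.120067 = 12.007%.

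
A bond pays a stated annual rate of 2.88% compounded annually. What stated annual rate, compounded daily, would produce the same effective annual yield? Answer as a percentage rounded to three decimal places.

Compounded annually, EAR = nominal = 0.028800.
Solve (1 + r/365)^365 = 1.028800: r/365 = 1.028800^(1/365) − 1 = 0.000078, so r = 0.028394 = 2.839%.

2.839%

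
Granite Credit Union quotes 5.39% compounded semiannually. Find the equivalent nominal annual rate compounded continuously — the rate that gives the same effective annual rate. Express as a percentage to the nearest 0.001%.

EAR = (1 + 0.0539/2)^2 − 1 = 0.054626.
Equivalent continuous rate: r = ln(1 + 0.054626) = 0.053186 = 5.319%.

5.319%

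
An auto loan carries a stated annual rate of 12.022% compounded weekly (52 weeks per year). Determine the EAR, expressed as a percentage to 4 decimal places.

EAR = (1 + 0.12022/52)^52 − 1.
= 1.127588 − 1 = 12.7588%.

12.7588%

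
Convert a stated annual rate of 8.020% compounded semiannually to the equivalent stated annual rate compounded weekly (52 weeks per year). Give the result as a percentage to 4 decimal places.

EAR = (1 + 0.08020/2)^2 − 1 = 0.081808.
Solve (1 + r/52)^52 = 1.081808: r/52 = 1.081808^(1/52) − 1 = 0.001513, so r = 0.078693 = 7.8693%.

7.8693%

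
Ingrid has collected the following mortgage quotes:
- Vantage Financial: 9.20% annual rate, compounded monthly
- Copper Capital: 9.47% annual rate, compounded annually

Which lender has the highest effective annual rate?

Vantage Financial: (1 + 0.0920/12)^12 − 1 = 9.598%
Copper Capital: compounded annually, EAR = 9.470%
The highest effective annual rate is Vantage Financial at 9.598%.

Vantage Financial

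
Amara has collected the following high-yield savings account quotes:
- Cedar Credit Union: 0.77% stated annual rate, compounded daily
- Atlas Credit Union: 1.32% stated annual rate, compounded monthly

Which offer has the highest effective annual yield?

Cedar Credit Union: (1 + 0.0077/365)^365 − 1 = 0.773%
Atlas Credit Union: (1 + 0.0132/12)^12 − 1 = 1.328%
The highest effective annual rate is Atlas Credit Union at 1.328%.

Atlas Credit Union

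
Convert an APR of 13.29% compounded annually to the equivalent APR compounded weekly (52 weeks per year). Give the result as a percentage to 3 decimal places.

Compounded annually, EAR = nominal = 0.132900.
Solve (1 + r/52)^52 = 1.132900: r/52 = 1.132900^(1/52) − 1 = 0.002403, so r = 0.124931 = 12.493%.

12.493%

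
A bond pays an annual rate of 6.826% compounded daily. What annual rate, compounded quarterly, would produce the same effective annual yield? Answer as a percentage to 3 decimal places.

EAR = (1 + 0.06826/365)^365 − 1 = 0.070637.
Solve (1 + r/4)^4 = 1.070637: r/4 = 1.070637^(1/4) − 1 = 0.017210, so r = 0.068839 = 6.884%.

6.884%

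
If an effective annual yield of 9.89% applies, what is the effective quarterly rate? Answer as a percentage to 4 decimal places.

The per-quarter rate i satisfies (1 + i)^4 = 1 + 0.0989.
i = 1.0989^(1/4) − 1 = 0.0238576 = 2.3858%.

2.3858%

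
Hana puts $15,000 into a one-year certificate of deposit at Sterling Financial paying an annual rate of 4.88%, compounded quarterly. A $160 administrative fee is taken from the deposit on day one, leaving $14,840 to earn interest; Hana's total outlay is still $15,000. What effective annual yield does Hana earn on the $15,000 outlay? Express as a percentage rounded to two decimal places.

Value after one year: 14,840 × (1 + 0.0488/4)^4 = 14,840 × 1.049700 = $15,577.55.
Effective yield on the $15,000 outlay: 15,577.55 / 15,000 − 1 = 0.038504 = 3.85%.

3.85%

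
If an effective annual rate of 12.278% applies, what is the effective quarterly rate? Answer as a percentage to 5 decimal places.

2.93751%

The per-quarter rate i satisfies (1 + i)^4 = 1 + 0.12278.
i = 1.12278^(1/4) − 1 = 0.0293751 = 2.93751%.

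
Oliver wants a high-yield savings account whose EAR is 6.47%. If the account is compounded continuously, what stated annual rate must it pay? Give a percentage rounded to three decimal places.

Continuous: nominal r satisfies e^r − 1 = 0.0647.
r = ln(1 + 0.0647) = ln(1.0647) = 0.062693 = 6.269%.

6.269%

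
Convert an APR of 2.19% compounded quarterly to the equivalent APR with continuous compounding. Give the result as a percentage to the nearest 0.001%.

EAR = (1 + 0.0219/4)^4 − 1 = 0.022081.
Equivalent continuous rate: r = ln(1 + 0.022081) = 0.021840 = 2.184%.

2.184%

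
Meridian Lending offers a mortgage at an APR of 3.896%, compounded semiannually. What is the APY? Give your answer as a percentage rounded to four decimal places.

3.9339%

EAR = (1 + 0.03896/2)^2 − 1.
= (1 + 0.019480)^2 − 1 = 1.039339 − 1 = 3.9339%.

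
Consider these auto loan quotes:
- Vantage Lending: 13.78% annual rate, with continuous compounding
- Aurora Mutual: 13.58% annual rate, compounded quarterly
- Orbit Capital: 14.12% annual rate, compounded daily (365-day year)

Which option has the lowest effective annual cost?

Vantage Lending: e^0.1378 − 1 = 14.775%
Aurora Mutual: (1 + 0.1358/4)^4 − 1 = 14.287%
Orbit Capital: (1 + 0.1412/365)^365 − 1 = 15.162%
The lowest effective annual rate is Aurora Mutual at 14.287%.

Aurora Mutual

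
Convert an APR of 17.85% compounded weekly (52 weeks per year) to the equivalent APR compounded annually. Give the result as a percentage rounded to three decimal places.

19.506%

EAR = (1 + 0.1785/52)^52 − 1 = 0.195058.
Compounded annually, the equivalent nominal rate is the EAR itself: 19.506%.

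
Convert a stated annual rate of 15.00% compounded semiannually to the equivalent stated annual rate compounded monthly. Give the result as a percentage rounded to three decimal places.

14.552%

EAR = (1 + 0.1500/2)^2 − 1 = 0.155625.
Solve (1 + r/12)^12 = 1.155625: r/12 = 1.155625^(1/12) − 1 = 0.012126, so r = 0.145517 = 14.552%.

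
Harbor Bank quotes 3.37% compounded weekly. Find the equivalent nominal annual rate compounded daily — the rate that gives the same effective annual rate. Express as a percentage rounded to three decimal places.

EAR = (1 + 0.0337/52)^52 − 1 = 0.034263.
Solve (1 + r/365)^365 = 1.034263: r/365 = 1.034263^(1/365) − 1 = 0.000092, so r = 0.033691 = 3.369%.

3.369%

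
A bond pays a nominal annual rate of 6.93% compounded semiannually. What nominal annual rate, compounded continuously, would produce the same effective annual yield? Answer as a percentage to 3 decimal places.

6.813%

EAR = (1 + 0.0693/2)^2 − 1 = 0.070501.
Equivalent continuous rate: r = ln(1 + 0.070501) = 0.068126 = 6.813%.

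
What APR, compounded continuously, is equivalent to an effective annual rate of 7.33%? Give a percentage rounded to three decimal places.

Continuous: nominal r satisfies e^r − 1 = 0.0733.
r = ln(1 + 0.0733) = ln(1.0733) = 0.070738 = 7.074%.

7.074%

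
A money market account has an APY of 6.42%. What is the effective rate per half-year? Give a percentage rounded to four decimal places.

3.1601%

The per-half-year rate i satisfies (1 + i)^2 = 1 + 0.0642.
i = 1.0642^(1/2) − 1 = 0.0316007 = 3.1601%.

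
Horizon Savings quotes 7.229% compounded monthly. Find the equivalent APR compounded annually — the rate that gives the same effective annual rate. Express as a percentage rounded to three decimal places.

EAR = (1 + 0.07229/12)^12 − 1 = 0.074734.
Compounded annually, the equivalent nominal rate is the EAR itself: 7.473%.

7.473%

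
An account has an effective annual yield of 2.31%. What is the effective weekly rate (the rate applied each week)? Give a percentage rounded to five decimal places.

0.04393%

The per-week rate i satisfies (1 + i)^52 = 1 + 0.0231.
i = 1.0231^(1/52) − 1 = 0.0004393 = 0.04393%.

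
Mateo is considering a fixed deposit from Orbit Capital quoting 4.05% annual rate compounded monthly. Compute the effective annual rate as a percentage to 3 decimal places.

EAR = (1 + 0.0405/12)^12 − 1.
= 1.041260 − 1 = 4.126%.

4.126%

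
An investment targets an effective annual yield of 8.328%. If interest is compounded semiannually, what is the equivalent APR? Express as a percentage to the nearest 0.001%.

8.161%

(1 + r/2)^2 − 1 = 0.08328, so 1 + r/2 = 1.08328^(1/2).
r/2 = 0.040807, so r = 0.081615 = 8.161%.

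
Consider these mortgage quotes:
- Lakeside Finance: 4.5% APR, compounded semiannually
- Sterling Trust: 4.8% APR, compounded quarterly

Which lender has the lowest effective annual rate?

Lakeside Finance

Lakeside Finance: (1 + 0.045/2)^2 − 1 = 4.551%
Sterling Trust: (1 + 0.048/4)^4 − 1 = 4.887%
The lowest effective annual rate is Lakeside Finance at 4.551%.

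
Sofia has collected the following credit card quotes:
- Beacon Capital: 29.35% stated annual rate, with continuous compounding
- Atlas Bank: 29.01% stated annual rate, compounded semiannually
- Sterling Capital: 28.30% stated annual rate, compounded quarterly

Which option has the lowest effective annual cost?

Atlas Bank

Beacon Capital: e^0.2935 − 1 = 34.111%
Atlas Bank: (1 + 0.2901/2)^2 − 1 = 31.114%
Sterling Capital: (1 + 0.2830/4)^4 − 1 = 31.448%
The lowest effective annual rate is Atlas Bank at 31.114%.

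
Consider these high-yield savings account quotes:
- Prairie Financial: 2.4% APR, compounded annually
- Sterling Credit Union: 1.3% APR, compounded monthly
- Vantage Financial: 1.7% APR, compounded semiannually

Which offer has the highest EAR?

Prairie Financial: compounded annually, EAR = 2.400%
Sterling Credit Union: (1 + 0.013/12)^12 − 1 = 1.308%
Vantage Financial: (1 + 0.017/2)^2 − 1 = 1.707%
The highest effective annual rate is Prairie Financial at 2.400%.

Prairie Financial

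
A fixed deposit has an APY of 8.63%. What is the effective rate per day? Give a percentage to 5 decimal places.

0.02268%

The per-day rate i satisfies (1 + i)^365 = 1 + 0.0863.
i = 1.0863^(1/365) − 1 = 0.0002268 = 0.02268%.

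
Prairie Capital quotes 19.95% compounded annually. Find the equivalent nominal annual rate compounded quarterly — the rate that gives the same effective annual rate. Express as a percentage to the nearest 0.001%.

Compounded annually, EAR = nominal = 0.199500.
Solve (1 + r/4)^4 = 1.199500: r/4 = 1.199500^(1/4) − 1 = 0.046526, so r = 0.186104 = 18.610%.

18.610%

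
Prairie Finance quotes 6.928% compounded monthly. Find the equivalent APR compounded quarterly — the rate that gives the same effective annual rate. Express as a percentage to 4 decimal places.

6.9681%

EAR = (1 + 0.06928/12)^12 − 1 = 0.071523.
Solve (1 + r/4)^4 = 1.071523: r/4 = 1.071523^(1/4) − 1 = 0.017420, so r = 0.069681 = 6.9681%.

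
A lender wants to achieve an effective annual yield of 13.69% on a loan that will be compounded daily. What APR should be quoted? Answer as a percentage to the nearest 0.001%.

(1 + r/365)^365 − 1 = 0.1369, so 1 + r/365 = 1.1369^(1/365).
r/365 = 0.000352, so r = 0.128328 = 12.833%.

12.833%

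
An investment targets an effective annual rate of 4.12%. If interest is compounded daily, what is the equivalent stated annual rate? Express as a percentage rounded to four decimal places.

(1 + r/365)^365 − 1 = 0.0412, so 1 + r/365 = 1.0412^(1/365).
r/365 = 0.000111, so r = 0.040376 = 4.0376%.

4.0376%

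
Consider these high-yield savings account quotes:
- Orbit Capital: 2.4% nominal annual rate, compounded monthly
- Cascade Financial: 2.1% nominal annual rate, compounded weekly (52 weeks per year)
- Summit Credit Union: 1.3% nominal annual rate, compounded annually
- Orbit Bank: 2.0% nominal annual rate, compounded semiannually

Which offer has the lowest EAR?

Summit Credit Union

Orbit Capital: (1 + 0.024/12)^12 − 1 = 2.427%
Cascade Financial: (1 + 0.021/52)^52 − 1 = 2.122%
Summit Credit Union: compounded annually, EAR = 1.300%
Orbit Bank: (1 + 0.020/2)^2 − 1 = 2.010%
The lowest effective annual rate is Summit Credit Union at 1.300%.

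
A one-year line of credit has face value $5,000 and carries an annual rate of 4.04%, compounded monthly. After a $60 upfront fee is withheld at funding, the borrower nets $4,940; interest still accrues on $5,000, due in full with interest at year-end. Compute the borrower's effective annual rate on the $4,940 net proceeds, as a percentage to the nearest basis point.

5.38%

Amount owed after one year: 5,000 × (1 + 0.0404/12)^12 = 5,000 × 1.041157 = $5,205.78.
Effective rate on net proceeds: 5,205.78 / 4,940 − 1 = 0.053802 = 5.38%.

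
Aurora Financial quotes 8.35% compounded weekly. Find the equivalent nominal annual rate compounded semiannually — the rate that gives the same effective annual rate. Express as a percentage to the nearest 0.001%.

8.520%

EAR = (1 + 0.0835/52)^52 − 1 = 0.087012.
Solve (1 + r/2)^2 = 1.087012: r/2 = 1.087012^(1/2) − 1 = 0.042599, so r = 0.085198 = 8.520%.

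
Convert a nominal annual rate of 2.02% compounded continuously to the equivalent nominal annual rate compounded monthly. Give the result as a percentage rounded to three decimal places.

EAR under continuous compounding: e^0.0202 − 1 = 0.020405.
Solve (1 + r/12)^12 = 1.020405: r/12 = 1.020405^(1/12) − 1 = 0.001685, so r = 0.020217 = 2.022%.

2.022%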